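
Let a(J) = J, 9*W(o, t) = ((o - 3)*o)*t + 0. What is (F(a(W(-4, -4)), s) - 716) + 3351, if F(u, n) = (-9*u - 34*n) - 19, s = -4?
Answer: 2864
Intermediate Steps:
W(o, t) = o*t*(-3 + o)/9 (W(o, t) = (((o - 3)*o)*t + 0)/9 = (((-3 + o)*o)*t + 0)/9 = ((o*(-3 + o))*t + 0)/9 = (o*t*(-3 + o) + 0)/9 = (o*t*(-3 + o))/9 = o*t*(-3 + o)/9)
F(u, n) = -19 - 34*n - 9*u (F(u, n) = (-34*n - 9*u) - 19 = -19 - 34*n - 9*u)
(F(a(W(-4, -4)), s) - 716) + 3351 = ((-19 - 34*(-4) - (-4)*(-4)*(-3 - 4)) - 716) + 3351 = ((-19 + 136 - (-4)*(-4)*(-7)) - 716) + 3351 = ((-19 + 136 - 9*(-112/9)) - 716) + 3351 = ((-19 + 136 + 112) - 716) + 3351 = (229 - 716) + 3351 = -487 + 3351 = 2864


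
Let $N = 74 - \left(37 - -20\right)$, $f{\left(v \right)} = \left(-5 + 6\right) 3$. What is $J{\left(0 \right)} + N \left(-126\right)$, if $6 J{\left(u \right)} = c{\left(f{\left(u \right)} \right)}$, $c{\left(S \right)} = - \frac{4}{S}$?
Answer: $- \frac{19280}{9} \approx -2142.2$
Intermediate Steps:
$f{\left(v \right)} = 3$ ($f{\left(v \right)} = 1 \cdot 3 = 3$)
$J{\left(u \right)} = - \frac{2}{9}$ ($J{\left(u \right)} = \frac{\left(-4\right) \frac{1}{3}}{6} = \frac{1}{6} \left(- \frac{4}{3}\right) = - \frac{2}{9}$)
$N = 17$ ($N = 74 - \left(37 + 20\right) = 74 - 57 = 17$)
$J{\left(0 \right)} + N \left(-126\right) = - \frac{2}{9} + 17 \left(-126\right) = - \frac{2}{9} - 2142 = - \frac{19280}{9}$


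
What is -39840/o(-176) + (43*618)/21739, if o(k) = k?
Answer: 54422424/239129 ≈ 227.59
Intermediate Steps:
-39840/o(-176) + (43*618)/21739 = -39840/(-176) + (43*618)/21739 = -39840*(-1/176) + 26574*(1/21739) = 2490/11 + 26574/21739 = 54422424/239129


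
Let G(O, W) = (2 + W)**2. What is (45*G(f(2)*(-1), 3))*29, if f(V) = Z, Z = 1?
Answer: 32625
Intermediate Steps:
f(V) = 1
(45*G(f(2)*(-1), 3))*29 = (45*(2 + 3)**2)*29 = (45*5**2)*29 = (45*25)*29 = 1125*29 = 32625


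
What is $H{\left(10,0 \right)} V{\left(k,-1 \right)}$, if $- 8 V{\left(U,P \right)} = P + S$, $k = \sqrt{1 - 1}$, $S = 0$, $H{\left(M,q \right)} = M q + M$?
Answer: $\frac{5}{4} \approx 1.25$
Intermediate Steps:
$H{\left(M,q \right)} = M + M q$
$k = 0$ ($k = \sqrt{0} = 0$)
$V{\left(U,P \right)} = - \frac{P}{8}$ ($V{\left(U,P \right)} = - \frac{P + 0}{8} = - \frac{P}{8}$)
$H{\left(10,0 \right)} V{\left(k,-1 \right)} = 10 \left(1 + 0\right) \left(\left(- \frac{1}{8}\right) \left(-1\right)\right) = 10 \cdot 1 \cdot \frac{1}{8} = 10 \cdot \frac{1}{8} = \frac{5}{4}$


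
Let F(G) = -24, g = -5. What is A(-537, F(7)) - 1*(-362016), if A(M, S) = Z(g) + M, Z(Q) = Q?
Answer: 361474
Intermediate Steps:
A(M, S) = -5 + M
A(-537, F(7)) - 1*(-362016) = (-5 - 537) - 1*(-362016) = -542 + 362016 = 361474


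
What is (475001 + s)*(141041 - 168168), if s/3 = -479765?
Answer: 26158403338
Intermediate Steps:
s = -1439295 (s = 3*(-479765) = -1439295)
(475001 + s)*(141041 - 168168) = (475001 - 1439295)*(141041 - 168168) = -964294*(-27127) = 26158403338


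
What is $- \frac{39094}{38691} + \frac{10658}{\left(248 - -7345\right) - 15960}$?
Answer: $- \frac{246489392}{107909199} \approx -2.2842$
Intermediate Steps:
$- \frac{39094}{38691} + \frac{10658}{\left(248 - -7345\right) - 15960} = \left(-39094\right) \frac{1}{38691} + \frac{10658}{\left(248 + 7345\right) - 15960} = - \frac{39094}{38691} + \frac{10658}{7593 - 15960} = - \frac{39094}{38691} + \frac{10658}{-8367} = - \frac{39094}{38691} + 10658 \left(- \frac{1}{8367}\right) = - \frac{39094}{38691} - \frac{10658}{8367} = - \frac{246489392}{107909199}$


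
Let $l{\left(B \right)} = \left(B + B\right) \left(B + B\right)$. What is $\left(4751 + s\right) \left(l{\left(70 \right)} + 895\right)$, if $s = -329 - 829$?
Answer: $73638535$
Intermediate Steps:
$l{\left(B \right)} = 4 B^{2}$ ($l{\left(B \right)} = 2 B 2 B = 4 B^{2}$)
$s = -1158$ ($s = -329 - 829 = -1158$)
$\left(4751 + s\right) \left(l{\left(70 \right)} + 895\right) = \left(4751 - 1158\right) \left(4 \cdot 70^{2} + 895\right) = 3593 \left(4 \cdot 4900 + 895\right) = 3593 \left(19600 + 895\right) = 3593 \cdot 20495 = 73638535$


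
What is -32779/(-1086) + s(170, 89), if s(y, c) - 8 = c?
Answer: 138121/1086 ≈ 127.18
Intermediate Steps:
s(y, c) = 8 + c
-32779/(-1086) + s(170, 89) = -32779/(-1086) + (8 + 89) = -32779*(-1/1086) + 97 = 32779/1086 + 97 = 138121/1086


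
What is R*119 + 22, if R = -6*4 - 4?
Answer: -3310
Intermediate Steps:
R = -28 (R = -24 - 4 = -28)
R*119 + 22 = -28*119 + 22 = -3332 + 22 = -3310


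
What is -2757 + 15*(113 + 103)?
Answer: 483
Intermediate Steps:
-2757 + 15*(113 + 103) = -2757 + 15*216 = -2757 + 3240 = 483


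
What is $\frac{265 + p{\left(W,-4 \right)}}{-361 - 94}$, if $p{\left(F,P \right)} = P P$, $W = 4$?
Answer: $- \frac{281}{455} \approx -0.61758$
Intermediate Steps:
$p{\left(F,P \right)} = P^{2}$
$\frac{265 + p{\left(W,-4 \right)}}{-361 - 94} = \frac{265 + \left(-4\right)^{2}}{-361 - 94} = \frac{265 + 16}{-455} = 281 \left(- \frac{1}{455}\right) = - \frac{281}{455}$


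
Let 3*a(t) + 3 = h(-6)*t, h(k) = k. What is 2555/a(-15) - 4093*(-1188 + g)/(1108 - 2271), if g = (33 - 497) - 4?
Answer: -193590767/33727 ≈ -5739.9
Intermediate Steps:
g = -468 (g = -464 - 4 = -468)
a(t) = -1 - 2*t (a(t) = -1 + (-6*t)/3 = -1 - 2*t)
2555/a(-15) - 4093*(-1188 + g)/(1108 - 2271) = 2555/(-1 - 2*(-15)) - 4093*(-1188 - 468)/(1108 - 2271) = 2555/(-1 + 30) - 4093/((-1163/(-1656))) = 2555/29 - 4093/((-1163*(-1/1656))) = 2555*(1/29) - 4093/1163/1656 = 2555/29 - 4093*1656/1163 = 2555/29 - 6778008/1163 = -193590767/33727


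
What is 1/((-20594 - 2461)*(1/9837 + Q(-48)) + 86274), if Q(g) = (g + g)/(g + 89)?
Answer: 134439/18855620321 ≈ 7.1299e-6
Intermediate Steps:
Q(g) = 2*g/(89 + g) (Q(g) = (2*g)/(89 + g) = 2*g/(89 + g))
1/((-20594 - 2461)*(1/9837 + Q(-48)) + 86274) = 1/((-20594 - 2461)*(1/9837 + 2*(-48)/(89 - 48)) + 86274) = 1/(-23055*(1/9837 + 2*(-48)/41) + 86274) = 1/(-23055*(1/9837 + 2*(-48)*(1/41)) + 86274) = 1/(-23055*(1/9837 - 96/41) + 86274) = 1/(-23055*(-944311/403317) + 86274) = 1/(7257030035/134439 + 86274) = 1/(18855620321/134439) = 134439/18855620321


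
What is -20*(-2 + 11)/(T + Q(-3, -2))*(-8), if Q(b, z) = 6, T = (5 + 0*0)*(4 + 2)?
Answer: 40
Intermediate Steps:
T = 30 (T = (5 + 0)*6 = 5*6 = 30)
-20*(-2 + 11)/(T + Q(-3, -2))*(-8) = -20*(-2 + 11)/(30 + 6)*(-8) = -180/36*(-8) = -20*1/4*(-8) = -5*(-8) = 40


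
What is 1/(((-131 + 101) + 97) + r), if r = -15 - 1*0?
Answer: 1/52 ≈ 0.019231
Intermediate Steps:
r = -15 (r = -15 + 0 = -15)
1/(((-131 + 101) + 97) + r) = 1/(((-131 + 101) + 97) - 15) = 1/((-30 + 97) - 15) = 1/(67 - 15) = 1/52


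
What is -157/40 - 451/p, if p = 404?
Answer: -20367/4040 ≈ -5.0413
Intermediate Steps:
-157/40 - 451/p = -157/40 - 451/404 = -20367/4040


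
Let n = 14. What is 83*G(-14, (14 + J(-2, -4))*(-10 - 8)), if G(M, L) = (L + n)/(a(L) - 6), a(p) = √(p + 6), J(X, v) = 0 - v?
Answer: 25730/59 + 12865*I*√318/177 ≈ 436.1 + 1296.1*I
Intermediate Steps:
J(X, v) = -v
a(p) = √(6 + p)
G(M, L) = (14 + L)/(-6 + √(6 + L)) (G(M, L) = (L + 14)/(√(6 + L) - 6) = (14 + L)/(-6 + √(6 + L)))
83*G(-14, (14 + J(-2, -4))*(-10 - 8)) = 83*((14 + (14 - 1*(-4))*(-10 - 8))/(-6 + √(6 + (14 - 1*(-4))*(-10 - 8)))) = 83*((14 + (14 + 4)*(-18))/(-6 + √(6 + (14 + 4)*(-18)))) = 83*((14 + 18*(-18))/(-6 + √(6 + 18*(-18)))) = 83*((14 - 324)/(-6 + √(6 - 324))) = 83*(-310/(-6 + √(-318))) = 83*(-310/(-6 + I*√318)) = -25730/(-6 + I*√318)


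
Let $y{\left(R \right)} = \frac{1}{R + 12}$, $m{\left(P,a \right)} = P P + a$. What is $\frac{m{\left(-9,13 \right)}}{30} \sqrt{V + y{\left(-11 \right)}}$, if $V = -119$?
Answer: $\frac{47 i \sqrt{118}}{15} \approx 34.037 i$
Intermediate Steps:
$m{\left(P,a \right)} = a + P^{2}$ ($m{\left(P,a \right)} = P^{2} + a = a + P^{2}$)
$y{\left(R \right)} = \frac{1}{12 + R}$
$\frac{m{\left(-9,13 \right)}}{30} \sqrt{V + y{\left(-11 \right)}} = \frac{13 + \left(-9\right)^{2}}{30} \sqrt{-119 + \frac{1}{12 - 11}} = \left(13 + 81\right) \frac{1}{30} \sqrt{-119 + 1^{-1}} = 94 \cdot \frac{1}{30} \sqrt{-119 + 1} = \frac{47 \sqrt{-118}}{15} = \frac{47 i \sqrt{118}}{15}$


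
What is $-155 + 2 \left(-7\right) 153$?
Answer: $-2297$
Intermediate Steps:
$-155 + 2 \left(-7\right) 153 = -155 - 2142 = -2297$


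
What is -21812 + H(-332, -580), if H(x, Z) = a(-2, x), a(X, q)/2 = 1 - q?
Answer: -21146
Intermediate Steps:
a(X, q) = 2 - 2*q (a(X, q) = 2*(1 - q) = 2 - 2*q)
H(x, Z) = 2 - 2*x
-21812 + H(-332, -580) = -21812 + (2 - 2*(-332)) = -21812 + (2 + 664) = -21812 + 666 = -21146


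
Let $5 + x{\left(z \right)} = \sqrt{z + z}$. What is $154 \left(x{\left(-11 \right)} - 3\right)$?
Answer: $-1232 + 154 i \sqrt{22} \approx -1232.0 + 722.32 i$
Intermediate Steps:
$x{\left(z \right)} = -5 + \sqrt{2} \sqrt{z}$ ($x{\left(z \right)} = -5 + \sqrt{z + z} = -5 + \sqrt{2 z} = -5 + \sqrt{2} \sqrt{z}$)
$154 \left(x{\left(-11 \right)} - 3\right) = 154 \left(\left(-5 + \sqrt{2} \sqrt{-11}\right) - 3\right) = 154 \left(\left(-5 + \sqrt{2} i \sqrt{11}\right) - 3\right) = 154 \left(\left(-5 + i \sqrt{22}\right) - 3\right) = 154 \left(-8 + i \sqrt{22}\right) = -1232 + 154 i \sqrt{22}$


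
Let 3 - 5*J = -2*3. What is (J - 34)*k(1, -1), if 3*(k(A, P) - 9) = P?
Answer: -4186/15 ≈ -279.07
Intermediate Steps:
J = 9/5 (J = 3/5 - (-2)*3/5 = 3/5 - 1/5*(-6) = 3/5 + 6/5 = 9/5 ≈ 1.8000)
k(A, P) = 9 + P/3
(J - 34)*k(1, -1) = (9/5 - 34)*(9 + (1/3)*(-1)) = -161*(9 - 1/3)/5 = -161/5*26/3 = -4186/15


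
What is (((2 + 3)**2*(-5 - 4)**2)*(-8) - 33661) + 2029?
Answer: -47832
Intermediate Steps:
(((2 + 3)**2*(-5 - 4)**2)*(-8) - 33661) + 2029 = ((5**2*(-9)**2)*(-8) - 33661) + 2029 = ((25*81)*(-8) - 33661) + 2029 = (2025*(-8) - 33661) + 2029 = (-16200 - 33661) + 2029 = -49861 + 2029 = -47832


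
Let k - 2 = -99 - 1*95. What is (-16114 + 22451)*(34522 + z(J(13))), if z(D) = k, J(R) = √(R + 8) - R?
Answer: 217549210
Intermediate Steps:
J(R) = √(8 + R) - R
k = -192 (k = 2 + (-99 - 1*95) = 2 + (-99 - 95) = 2 - 194 = -192)
z(D) = -192
(-16114 + 22451)*(34522 + z(J(13))) = (-16114 + 22451)*(34522 - 192) = 6337*34330 = 217549210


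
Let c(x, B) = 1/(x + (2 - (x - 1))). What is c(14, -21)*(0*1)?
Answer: 0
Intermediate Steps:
c(x, B) = 1/3 (c(x, B) = 1/(x + (2 - (-1 + x))) = 1/(x + (2 + (1 - x))) = 1/(x + (3 - x)) = 1/3)
c(14, -21)*(0*1) = (0*1)/3 = (1/3)*0 = 0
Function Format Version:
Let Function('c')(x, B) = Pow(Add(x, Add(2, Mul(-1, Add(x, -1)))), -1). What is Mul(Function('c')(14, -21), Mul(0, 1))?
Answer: 0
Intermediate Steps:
Function('c')(x, B) = Rational(1, 3) (Function('c')(x, B) = Pow(Add(x, Add(2, Mul(-1, Add(-1, x)))), -1) = Pow(Add(x, Add(2, Add(1, Mul(-1, x)))), -1) = Pow(Add(x, Add(3, Mul(-1, x))), -1) = Pow(3, -1) = Rational(1, 3))
Mul(Function('c')(14, -21), Mul(0, 1)) = Mul(Rational(1, 3), Mul(0, 1)) = Mul(Rational(1, 3), 0) = 0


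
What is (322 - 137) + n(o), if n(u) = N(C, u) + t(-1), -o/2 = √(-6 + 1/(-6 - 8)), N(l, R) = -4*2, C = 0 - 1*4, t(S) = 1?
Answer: 178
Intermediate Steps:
C = -4 (C = 0 - 4 = -4)
N(l, R) = -8
o = -I*√1190/7 (o = -2*√(-6 + 1/(-6 - 8)) = -2*√(-6 + 1/(-14)) = -2*√(-6 - 1/14) = -I*√1190/7 ≈ -4.9281*I)
n(u) = -7 (n(u) = -8 + 1 = -7)
(322 - 137) + n(o) = (322 - 137) - 7 = 185 - 7 = 178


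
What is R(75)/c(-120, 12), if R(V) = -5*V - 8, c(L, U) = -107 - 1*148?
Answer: 383/255 ≈ 1.5020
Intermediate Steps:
c(L, U) = -255 (c(L, U) = -107 - 148 = -255)
R(V) = -8 - 5*V
R(75)/c(-120, 12) = (-8 - 5*75)/(-255) = (-8 - 375)*(-1/255) = -383*(-1/255) = 383/255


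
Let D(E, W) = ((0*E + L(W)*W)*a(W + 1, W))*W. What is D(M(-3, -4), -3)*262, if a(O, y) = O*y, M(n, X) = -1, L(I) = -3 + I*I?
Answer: 84888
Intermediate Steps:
L(I) = -3 + I**2
D(E, W) = W**3*(1 + W)*(-3 + W**2) (D(E, W) = ((0*E + (-3 + W**2)*W)*((W + 1)*W))*W = ((0 + W*(-3 + W**2))*((1 + W)*W))*W = ((W*(-3 + W**2))*(W*(1 + W)))*W = (W**2*(1 + W)*(-3 + W**2))*W = W**3*(1 + W)*(-3 + W**2))
D(M(-3, -4), -3)*262 = ((-3)**3*(1 - 3)*(-3 + (-3)**2))*262 = -27*(-2)*(-3 + 9)*262 = -27*(-2)*6*262 = 324*262 = 84888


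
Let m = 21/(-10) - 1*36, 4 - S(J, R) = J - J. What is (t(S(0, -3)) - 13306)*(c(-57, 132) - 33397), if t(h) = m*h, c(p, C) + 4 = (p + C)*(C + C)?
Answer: 915238492/5 ≈ 1.8305e+8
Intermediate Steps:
S(J, R) = 4 (S(J, R) = 4 - (J - J) = 4 - 1*0 = 4 + 0 = 4)
m = -381/10 (m = 21*(-⅒) - 36 = -21/10 - 36 = -381/10 ≈ -38.100)
c(p, C) = -4 + 2*C*(C + p) (c(p, C) = -4 + (p + C)*(C + C) = -4 + (C + p)*(2*C) = -4 + 2*C*(C + p))
t(h) = -381*h/10
(t(S(0, -3)) - 13306)*(c(-57, 132) - 33397) = (-381/10*4 - 13306)*((-4 + 2*132² + 2*132*(-57)) - 33397) = (-762/5 - 13306)*((-4 + 2*17424 - 15048) - 33397) = -67292*((-4 + 34848 - 15048) - 33397)/5 = -67292*(19796 - 33397)/5 = -67292/5*(-13601) = 915238492/5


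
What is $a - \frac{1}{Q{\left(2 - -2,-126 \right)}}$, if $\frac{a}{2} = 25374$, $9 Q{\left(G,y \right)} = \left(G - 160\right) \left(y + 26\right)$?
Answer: $\frac{263889597}{5200} \approx 50748.0$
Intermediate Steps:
$Q{\left(G,y \right)} = \frac{\left(-160 + G\right) \left(26 + y\right)}{9}$ ($Q{\left(G,y \right)} = \frac{\left(G - 160\right) \left(y + 26\right)}{9} = \frac{\left(-160 + G\right) \left(26 + y\right)}{9}$)
$a = 50748$ ($a = 2 \cdot 25374 = 50748$)
$a - \frac{1}{Q{\left(2 - -2,-126 \right)}} = 50748 - \frac{1}{- \frac{4160}{9} - -2240 + \frac{26 \left(2 - -2\right)}{9} + \frac{1}{9} \left(2 - -2\right) \left(-126\right)} = 50748 - \frac{1}{- \frac{4160}{9} + 2240 + \frac{26 \left(2 + 2\right)}{9} + \frac{1}{9} \left(2 + 2\right) \left(-126\right)} = 50748 - \frac{1}{- \frac{4160}{9} + 2240 + \frac{26}{9} \cdot 4 + \frac{1}{9} \cdot 4 \left(-126\right)} = 50748 - \frac{1}{- \frac{4160}{9} + 2240 + \frac{104}{9} - 56} = 50748 - \frac{1}{\frac{5200}{3}} = 50748 - \frac{3}{5200} = \frac{263889597}{5200}$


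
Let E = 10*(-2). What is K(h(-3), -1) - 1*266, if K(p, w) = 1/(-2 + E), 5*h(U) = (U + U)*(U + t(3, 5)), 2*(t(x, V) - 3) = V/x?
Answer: -5853/22 ≈ -266.05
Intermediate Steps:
t(x, V) = 3 + V/(2*x) (t(x, V) = 3 + (V/x)/2 = 3 + V/(2*x))
E = -20
h(U) = 2*U*(23/6 + U)/5 (h(U) = ((U + U)*(U + (3 + (½)*5/3)))/5 = ((2*U)*(U + (3 + (½)*5*(⅓))))/5 = ((2*U)*(U + (3 + ⅚)))/5 = ((2*U)*(U + 23/6))/5 = ((2*U)*(23/6 + U))/5 = (2*U*(23/6 + U))/5 = 2*U*(23/6 + U)/5)
K(p, w) = -1/22 (K(p, w) = 1/(-2 - 20) = 1/(-22) = -1/22)
K(h(-3), -1) - 1*266 = -1/22 - 1*266 = -1/22 - 266 = -5853/22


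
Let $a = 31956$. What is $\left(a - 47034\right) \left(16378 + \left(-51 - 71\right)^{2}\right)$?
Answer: $-471368436$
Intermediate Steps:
$\left(a - 47034\right) \left(16378 + \left(-51 - 71\right)^{2}\right) = \left(31956 - 47034\right) \left(16378 + \left(-51 - 71\right)^{2}\right) = - 15078 \left(16378 + \left(-122\right)^{2}\right) = - 15078 \left(16378 + 14884\right) = \left(-15078\right) 31262 = -471368436$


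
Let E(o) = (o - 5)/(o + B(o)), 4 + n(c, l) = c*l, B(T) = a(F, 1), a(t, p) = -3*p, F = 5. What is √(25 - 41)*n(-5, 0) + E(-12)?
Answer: 17/15 - 16*I ≈ 1.1333 - 16.0*I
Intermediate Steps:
B(T) = -3 (B(T) = -3*1 = -3)
n(c, l) = -4 + c*l
E(o) = (-5 + o)/(-3 + o) (E(o) = (o - 5)/(o - 3) = (-5 + o)/(-3 + o))
√(25 - 41)*n(-5, 0) + E(-12) = √(25 - 41)*(-4 - 5*0) + (-5 - 12)/(-3 - 12) = √(-16)*(-4 + 0) - 17/(-15) = (4*I)*(-4) - 1/15*(-17) = -16*I + 17/15 = 17/15 - 16*I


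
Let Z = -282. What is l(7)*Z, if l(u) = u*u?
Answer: -13818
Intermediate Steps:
l(u) = u**2
l(7)*Z = 7**2*(-282) = 49*(-282) = -13818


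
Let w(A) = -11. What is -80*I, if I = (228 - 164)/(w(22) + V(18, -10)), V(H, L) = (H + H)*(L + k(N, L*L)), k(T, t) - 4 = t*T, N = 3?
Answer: -5120/10573 ≈ -0.48425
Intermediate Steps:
k(T, t) = 4 + T*t (k(T, t) = 4 + t*T = 4 + T*t)
V(H, L) = 2*H*(4 + L + 3*L²) (V(H, L) = (H + H)*(L + (4 + 3*(L*L))) = (2*H)*(L + (4 + 3*L²)) = (2*H)*(4 + L + 3*L²) = 2*H*(4 + L + 3*L²))
I = 64/10573 (I = (228 - 164)/(-11 + 2*18*(4 - 10 + 3*(-10)²)) = 64/(-11 + 2*18*(4 - 10 + 3*100)) = 64/(-11 + 2*18*(4 - 10 + 300)) = 64/(-11 + 2*18*294) = 64/(-11 + 10584) = 64/10573 ≈ 0.0060532)
-80*I = -80*64/10573 = -5120/10573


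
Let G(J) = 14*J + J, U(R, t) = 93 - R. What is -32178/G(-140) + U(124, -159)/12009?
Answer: 64393417/4203150 ≈ 15.320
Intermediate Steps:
G(J) = 15*J
-32178/G(-140) + U(124, -159)/12009 = -32178/(15*(-140)) + (93 - 1*124)/12009 = -32178/(-2100) + (93 - 124)*(1/12009) = -32178*(-1/2100) - 31*1/12009 = 5363/350 - 31/12009 = 64393417/4203150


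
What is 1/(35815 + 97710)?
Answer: 1/133525 ≈ 7.4892e-6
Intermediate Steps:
1/(35815 + 97710) = 1/133525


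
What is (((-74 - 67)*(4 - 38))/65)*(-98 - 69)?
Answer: -800598/65 ≈ -12317.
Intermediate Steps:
(((-74 - 67)*(4 - 38))/65)*(-98 - 69) = (-141*(-34)*(1/65))*(-167) = (4794*(1/65))*(-167) = (4794/65)*(-167) = -800598/65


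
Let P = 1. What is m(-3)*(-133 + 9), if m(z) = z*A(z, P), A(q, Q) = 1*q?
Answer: -1116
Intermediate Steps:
A(q, Q) = q
m(z) = z**2 (m(z) = z*z = z**2)
m(-3)*(-133 + 9) = (-3)**2*(-133 + 9) = 9*(-124) = -1116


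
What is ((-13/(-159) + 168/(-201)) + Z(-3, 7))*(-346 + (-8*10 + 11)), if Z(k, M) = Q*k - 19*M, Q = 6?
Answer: 670903940/10653 ≈ 62978.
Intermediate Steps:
Z(k, M) = -19*M + 6*k (Z(k, M) = 6*k - 19*M = -19*M + 6*k)
((-13/(-159) + 168/(-201)) + Z(-3, 7))*(-346 + (-8*10 + 11)) = ((-13/(-159) + 168/(-201)) + (-19*7 + 6*(-3)))*(-346 + (-8*10 + 11)) = ((-13*(-1/159) + 168*(-1/201)) + (-133 - 18))*(-346 + (-80 + 11)) = ((13/159 - 56/67) - 151)*(-346 - 69) = (-8033/10653 - 151)*(-415) = -1616636/10653*(-415) = 670903940/10653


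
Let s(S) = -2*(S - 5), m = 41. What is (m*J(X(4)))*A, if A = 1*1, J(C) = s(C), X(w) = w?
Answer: 82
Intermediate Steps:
s(S) = 10 - 2*S (s(S) = -2*(-5 + S) = 10 - 2*S)
J(C) = 10 - 2*C
A = 1
(m*J(X(4)))*A = (41*(10 - 2*4))*1 = (41*(10 - 8))*1 = (41*2)*1 = 82*1 = 82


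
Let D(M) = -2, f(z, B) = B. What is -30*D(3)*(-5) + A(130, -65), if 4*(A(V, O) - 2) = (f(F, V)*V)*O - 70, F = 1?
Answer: -549881/2 ≈ -2.7494e+5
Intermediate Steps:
A(V, O) = -31/2 + O*V²/4 (A(V, O) = 2 + ((V*V)*O - 70)/4 = 2 + (V²*O - 70)/4 = 2 + (O*V² - 70)/4 = 2 + (-70 + O*V²)/4 = 2 + (-35/2 + O*V²/4) = -31/2 + O*V²/4)
-30*D(3)*(-5) + A(130, -65) = -30*(-2)*(-5) + (-31/2 + (¼)*(-65)*130²) = 60*(-5) + (-31/2 + (¼)*(-65)*16900) = -300 + (-31/2 - 274625) = -300 - 549281/2 = -549881/2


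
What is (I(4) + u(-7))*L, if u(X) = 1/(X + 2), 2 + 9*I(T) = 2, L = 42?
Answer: -42/5 ≈ -8.4000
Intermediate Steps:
I(T) = 0 (I(T) = -2/9 + (⅑)*2 = -2/9 + 2/9 = 0)
u(X) = 1/(2 + X)
(I(4) + u(-7))*L = (0 + 1/(2 - 7))*42 = (0 + 1/(-5))*42 = (0 - ⅕)*42 = -⅕*42 = -42/5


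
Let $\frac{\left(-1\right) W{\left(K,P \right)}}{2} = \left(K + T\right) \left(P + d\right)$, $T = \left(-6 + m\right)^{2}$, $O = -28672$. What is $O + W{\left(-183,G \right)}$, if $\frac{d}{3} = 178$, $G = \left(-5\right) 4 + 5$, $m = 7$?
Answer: $160244$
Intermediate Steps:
$G = -15$ ($G = -20 + 5 = -15$)
$T = 1$ ($T = \left(-6 + 7\right)^{2} = 1^{2} = 1$)
$d = 534$ ($d = 3 \cdot 178 = 534$)
$W{\left(K,P \right)} = - 2 \left(1 + K\right) \left(534 + P\right)$ ($W{\left(K,P \right)} = - 2 \left(K + 1\right) \left(P + 534\right) = - 2 \left(1 + K\right) \left(534 + P\right)$)
$O + W{\left(-183,G \right)} = -28672 - \left(-194406 + 5490\right) = -28672 + \left(-1068 + 195444 + 30 - 5490\right) = -28672 + 188916 = 160244$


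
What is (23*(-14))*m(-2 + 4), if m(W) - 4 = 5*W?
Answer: -4508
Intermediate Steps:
m(W) = 4 + 5*W
(23*(-14))*m(-2 + 4) = (23*(-14))*(4 + 5*(-2 + 4)) = -322*(4 + 5*2) = -322*(4 + 10) = -322*14 = -4508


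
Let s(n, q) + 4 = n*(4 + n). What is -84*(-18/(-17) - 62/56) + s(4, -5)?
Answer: 545/17 ≈ 32.059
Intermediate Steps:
s(n, q) = -4 + n*(4 + n)
-84*(-18/(-17) - 62/56) + s(4, -5) = -84*(-18/(-17) - 62/56) + (-4 + 4² + 4*4) = -84*(-18*(-1/17) - 62*1/56) + (-4 + 16 + 16) = -84*(18/17 - 31/28) + 28 = -84*(-23/476) + 28 = 69/17 + 28 = 545/17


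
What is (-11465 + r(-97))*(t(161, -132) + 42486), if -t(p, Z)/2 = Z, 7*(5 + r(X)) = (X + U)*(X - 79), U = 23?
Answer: -2875621500/7 ≈ -4.1080e+8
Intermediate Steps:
r(X) = -5 + (-79 + X)*(23 + X)/7 (r(X) = -5 + ((X + 23)*(X - 79))/7 = -5 + ((23 + X)*(-79 + X))/7 = -5 + ((-79 + X)*(23 + X))/7 = -5 + (-79 + X)*(23 + X)/7)
t(p, Z) = -2*Z
(-11465 + r(-97))*(t(161, -132) + 42486) = (-11465 + (-1852/7 - 8*(-97) + (1/7)*(-97)**2))*(-2*(-132) + 42486) = (-11465 + (-1852/7 + 776 + (1/7)*9409))*(264 + 42486) = (-11465 + (-1852/7 + 776 + 9409/7))*42750 = (-11465 + 12989/7)*42750 = -67266/7*42750 = -2875621500/7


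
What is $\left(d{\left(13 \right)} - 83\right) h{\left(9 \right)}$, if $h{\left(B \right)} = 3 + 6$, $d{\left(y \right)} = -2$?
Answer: $-765$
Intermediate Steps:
$h{\left(B \right)} = 9$
$\left(d{\left(13 \right)} - 83\right) h{\left(9 \right)} = \left(-2 - 83\right) 9 = \left(-85\right) 9 = -765$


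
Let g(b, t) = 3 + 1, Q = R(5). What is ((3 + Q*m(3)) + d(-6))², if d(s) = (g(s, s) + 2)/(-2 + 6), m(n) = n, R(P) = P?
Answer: 1521/4 ≈ 380.25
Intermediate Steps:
Q = 5
g(b, t) = 4
d(s) = 3/2 (d(s) = (4 + 2)/(-2 + 6) = 6/4 = 6*(¼) = 3/2)
((3 + Q*m(3)) + d(-6))² = ((3 + 5*3) + 3/2)² = ((3 + 15) + 3/2)² = (18 + 3/2)² = (39/2)² = 1521/4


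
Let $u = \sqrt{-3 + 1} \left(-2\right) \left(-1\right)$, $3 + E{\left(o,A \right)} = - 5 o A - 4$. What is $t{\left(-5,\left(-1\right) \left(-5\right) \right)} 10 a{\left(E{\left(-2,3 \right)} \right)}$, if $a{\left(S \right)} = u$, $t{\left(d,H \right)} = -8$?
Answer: $- 160 i \sqrt{2} \approx - 226.27 i$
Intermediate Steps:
$E{\left(o,A \right)} = -7 - 5 A o$ ($E{\left(o,A \right)} = -3 + \left(- 5 o A - 4\right) = -3 - \left(4 + 5 A o\right) = -7 - 5 A o$)
$u = 2 i \sqrt{2}$ ($u = \sqrt{-2} \left(-2\right) \left(-1\right) = i \sqrt{2} \left(-2\right) \left(-1\right) = - 2 i \sqrt{2} \left(-1\right) = 2 i \sqrt{2} \approx 2.8284 i$)
$a{\left(S \right)} = 2 i \sqrt{2}$
$t{\left(-5,\left(-1\right) \left(-5\right) \right)} 10 a{\left(E{\left(-2,3 \right)} \right)} = \left(-8\right) 10 \cdot 2 i \sqrt{2} = - 80 \cdot 2 i \sqrt{2} = - 160 i \sqrt{2}$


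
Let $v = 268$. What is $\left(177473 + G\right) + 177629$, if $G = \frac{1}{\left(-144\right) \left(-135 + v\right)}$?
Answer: $\frac{6800913503}{19152} \approx 3.551 \cdot 10^{5}$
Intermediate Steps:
$G = - \frac{1}{19152}$ ($G = \frac{1}{\left(-144\right) \left(-135 + 268\right)} = \frac{1}{\left(-144\right) 133} = \frac{1}{-19152} = - \frac{1}{19152} \approx -5.2214 \cdot 10^{-5}$)
$\left(177473 + G\right) + 177629 = \left(177473 - \frac{1}{19152}\right) + 177629 = \frac{3398962895}{19152} + 177629 = \frac{6800913503}{19152}$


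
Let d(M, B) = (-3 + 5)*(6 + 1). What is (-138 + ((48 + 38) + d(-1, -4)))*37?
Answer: -1406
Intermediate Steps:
d(M, B) = 14 (d(M, B) = 2*7 = 14)
(-138 + ((48 + 38) + d(-1, -4)))*37 = (-138 + ((48 + 38) + 14))*37 = (-138 + (86 + 14))*37 = (-138 + 100)*37 = -38*37 = -1406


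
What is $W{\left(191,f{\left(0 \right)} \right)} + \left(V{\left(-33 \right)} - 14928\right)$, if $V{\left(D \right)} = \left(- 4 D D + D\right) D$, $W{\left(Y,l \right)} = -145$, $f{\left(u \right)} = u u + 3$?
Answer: $129764$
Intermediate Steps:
$f{\left(u \right)} = 3 + u^{2}$ ($f{\left(u \right)} = u^{2} + 3 = 3 + u^{2}$)
$V{\left(D \right)} = D \left(D - 4 D^{2}\right)$ ($V{\left(D \right)} = \left(- 4 D^{2} + D\right) D = \left(D - 4 D^{2}\right) D = D \left(D - 4 D^{2}\right)$)
$W{\left(191,f{\left(0 \right)} \right)} + \left(V{\left(-33 \right)} - 14928\right) = -145 - \left(14928 - \left(-33\right)^{2} \left(1 - -132\right)\right) = -145 - \left(14928 - 1089 \left(1 + 132\right)\right) = -145 + \left(1089 \cdot 133 - 14928\right) = -145 + \left(144837 - 14928\right) = -145 + 129909 = 129764$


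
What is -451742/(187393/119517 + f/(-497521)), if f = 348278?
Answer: -26861580993285894/51606811027 ≈ -5.2050e+5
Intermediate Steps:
-451742/(187393/119517 + f/(-497521)) = -451742/(187393/119517 + 348278/(-497521)) = -451742/(187393*(1/119517) + 348278*(-1/497521)) = -451742/(187393/119517 - 348278/497521) = -451742/51606811027/59462217357 = -451742*59462217357/51606811027 = -26861580993285894/51606811027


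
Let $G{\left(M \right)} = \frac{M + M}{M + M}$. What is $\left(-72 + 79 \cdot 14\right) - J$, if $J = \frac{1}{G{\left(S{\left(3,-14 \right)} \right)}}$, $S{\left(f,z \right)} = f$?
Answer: $1033$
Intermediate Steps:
$G{\left(M \right)} = 1$ ($G{\left(M \right)} = \frac{2 M}{2 M} = 2 M \frac{1}{2 M} = 1$)
$J = 1$ ($J = 1^{-1} = 1$)
$\left(-72 + 79 \cdot 14\right) - J = \left(-72 + 79 \cdot 14\right) - 1 = \left(-72 + 1106\right) - 1 = 1034 - 1 = 1033$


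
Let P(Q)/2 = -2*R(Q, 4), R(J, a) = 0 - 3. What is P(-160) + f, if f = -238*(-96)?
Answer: 22860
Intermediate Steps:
R(J, a) = -3
f = 22848
P(Q) = 12 (P(Q) = 2*(-2*(-3)) = 2*6 = 12)
P(-160) + f = 12 + 22848 = 22860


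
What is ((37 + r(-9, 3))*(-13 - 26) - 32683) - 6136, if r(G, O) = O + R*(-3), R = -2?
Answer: -40613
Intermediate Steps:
r(G, O) = 6 + O (r(G, O) = O - 2*(-3) = O + 6 = 6 + O)
((37 + r(-9, 3))*(-13 - 26) - 32683) - 6136 = ((37 + (6 + 3))*(-13 - 26) - 32683) - 6136 = ((37 + 9)*(-39) - 32683) - 6136 = (46*(-39) - 32683) - 6136 = (-1794 - 32683) - 6136 = -34477 - 6136 = -40613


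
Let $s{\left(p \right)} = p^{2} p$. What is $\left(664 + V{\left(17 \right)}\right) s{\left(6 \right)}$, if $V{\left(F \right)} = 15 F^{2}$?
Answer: $1079784$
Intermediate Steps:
$s{\left(p \right)} = p^{3}$
$\left(664 + V{\left(17 \right)}\right) s{\left(6 \right)} = \left(664 + 15 \cdot 17^{2}\right) 6^{3} = \left(664 + 15 \cdot 289\right) 216 = \left(664 + 4335\right) 216 = 4999 \cdot 216 = 1079784$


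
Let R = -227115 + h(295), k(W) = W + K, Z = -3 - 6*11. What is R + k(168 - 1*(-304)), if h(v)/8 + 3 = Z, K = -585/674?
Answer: -153146191/674 ≈ -2.2722e+5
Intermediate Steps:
K = -585/674 (K = -585*1/674 = -585/674 ≈ -0.86795)
Z = -69 (Z = -3 - 66 = -69)
h(v) = -576 (h(v) = -24 + 8*(-69) = -24 - 552 = -576)
k(W) = -585/674 + W (k(W) = W - 585/674 = -585/674 + W)
R = -227691 (R = -227115 - 576 = -227691)
R + k(168 - 1*(-304)) = -227691 + (-585/674 + (168 - 1*(-304))) = -227691 + (-585/674 + (168 + 304)) = -227691 + (-585/674 + 472) = -227691 + 317543/674 = -153146191/674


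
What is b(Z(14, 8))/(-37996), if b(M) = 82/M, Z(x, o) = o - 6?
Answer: -41/37996 ≈ -0.0010791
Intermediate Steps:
Z(x, o) = -6 + o
b(Z(14, 8))/(-37996) = (82/(-6 + 8))/(-37996) = (82/2)*(-1/37996) = (82*(1/2))*(-1/37996) = 41*(-1/37996) = -41/37996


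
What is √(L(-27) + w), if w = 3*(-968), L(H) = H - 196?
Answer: I*√3127 ≈ 55.92*I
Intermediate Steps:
L(H) = -196 + H
w = -2904
√(L(-27) + w) = √((-196 - 27) - 2904) = √(-223 - 2904) = √(-3127) = I*√3127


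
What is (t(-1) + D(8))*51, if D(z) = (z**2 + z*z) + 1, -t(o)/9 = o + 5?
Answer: 4743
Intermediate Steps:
t(o) = -45 - 9*o (t(o) = -9*(o + 5) = -9*(5 + o) = -45 - 9*o)
D(z) = 1 + 2*z**2 (D(z) = (z**2 + z**2) + 1 = 2*z**2 + 1 = 1 + 2*z**2)
(t(-1) + D(8))*51 = ((-45 - 9*(-1)) + (1 + 2*8**2))*51 = ((-45 + 9) + (1 + 2*64))*51 = (-36 + (1 + 128))*51 = (-36 + 129)*51 = 93*51 = 4743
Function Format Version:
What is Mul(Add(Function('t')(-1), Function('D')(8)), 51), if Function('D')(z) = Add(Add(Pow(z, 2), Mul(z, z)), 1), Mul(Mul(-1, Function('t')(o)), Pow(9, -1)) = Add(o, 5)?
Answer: 4743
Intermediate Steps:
Function('t')(o) = Add(-45, Mul(-9, o)) (Function('t')(o) = Mul(-9, Add(o, 5)) = Mul(-9, Add(5, o)) = Add(-45, Mul(-9, o)))
Function('D')(z) = Add(1, Mul(2, Pow(z, 2))) (Function('D')(z) = Add(Add(Pow(z, 2), Pow(z, 2)), 1) = Add(Mul(2, Pow(z, 2)), 1) = Add(1, Mul(2, Pow(z, 2))))
Mul(Add(Function('t')(-1), Function('D')(8)), 51) = Mul(Add(Add(-45, Mul(-9, -1)), Add(1, Mul(2, Pow(8, 2)))), 51) = Mul(Add(Add(-45, 9), Add(1, Mul(2, 64))), 51) = Mul(Add(-36, Add(1, 128)), 51) = Mul(Add(-36, 129), 51) = Mul(93, 51) = 4743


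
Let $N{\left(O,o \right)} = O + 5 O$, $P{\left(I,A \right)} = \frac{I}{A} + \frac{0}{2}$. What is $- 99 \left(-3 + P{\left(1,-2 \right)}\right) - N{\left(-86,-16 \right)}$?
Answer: $\frac{1725}{2} \approx 862.5$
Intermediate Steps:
$P{\left(I,A \right)} = \frac{I}{A}$ ($P{\left(I,A \right)} = \frac{I}{A} + 0 \cdot \frac{1}{2} = \frac{I}{A} + 0 = \frac{I}{A}$)
$N{\left(O,o \right)} = 6 O$
$- 99 \left(-3 + P{\left(1,-2 \right)}\right) - N{\left(-86,-16 \right)} = - 99 \left(-3 + 1 \frac{1}{-2}\right) - 6 \left(-86\right) = - 99 \left(-3 + 1 \left(- \frac{1}{2}\right)\right) - -516 = - 99 \left(-3 - \frac{1}{2}\right) + 516 = \left(-99\right) \left(- \frac{7}{2}\right) + 516 = \frac{693}{2} + 516 = \frac{1725}{2}$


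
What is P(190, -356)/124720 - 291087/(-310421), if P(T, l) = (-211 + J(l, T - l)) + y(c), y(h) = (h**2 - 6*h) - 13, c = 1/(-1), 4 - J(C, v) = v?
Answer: 36068761101/38715707120 ≈ 0.93163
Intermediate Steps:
J(C, v) = 4 - v
c = -1
y(h) = -13 + h**2 - 6*h
P(T, l) = -213 + l - T (P(T, l) = (-211 + (4 - (T - l))) + (-13 + (-1)**2 - 6*(-1)) = (-211 + (4 + (l - T))) + (-13 + 1 + 6) = (-211 + (4 + l - T)) - 6 = (-207 + l - T) - 6 = -213 + l - T)
P(190, -356)/124720 - 291087/(-310421) = (-213 - 356 - 1*190)/124720 - 291087/(-310421) = (-213 - 356 - 190)*(1/124720) - 291087*(-1/310421) = -759*1/124720 + 291087/310421 = -759/124720 + 291087/310421 = 36068761101/38715707120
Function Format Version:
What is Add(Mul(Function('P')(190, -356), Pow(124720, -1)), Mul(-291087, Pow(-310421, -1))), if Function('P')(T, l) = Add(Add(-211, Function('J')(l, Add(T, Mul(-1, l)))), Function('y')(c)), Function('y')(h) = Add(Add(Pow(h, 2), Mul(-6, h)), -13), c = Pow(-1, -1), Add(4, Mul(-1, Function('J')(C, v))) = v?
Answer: Rational(36068761101, 38715707120) ≈ 0.93163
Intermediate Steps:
Function('J')(C, v) = Add(4, Mul(-1, v))
c = -1
Function('y')(h) = Add(-13, Pow(h, 2), Mul(-6, h))
Function('P')(T, l) = Add(-213, l, Mul(-1, T)) (Function('P')(T, l) = Add(Add(-211, Add(4, Mul(-1, Add(T, Mul(-1, l))))), Add(-13, Pow(-1, 2), Mul(-6, -1))) = Add(Add(-211, Add(4, Add(l, Mul(-1, T)))), Add(-13, 1, 6)) = Add(Add(-211, Add(4, l, Mul(-1, T))), -6) = Add(Add(-207, l, Mul(-1, T)), -6) = Add(-213, l, Mul(-1, T)))
Add(Mul(Function('P')(190, -356), Pow(124720, -1)), Mul(-291087, Pow(-310421, -1))) = Add(Mul(Add(-213, -356, Mul(-1, 190)), Pow(124720, -1)), Mul(-291087, Pow(-310421, -1))) = Add(Mul(Add(-213, -356, -190), Rational(1, 124720)), Mul(-291087, Rational(-1, 310421))) = Add(Mul(-759, Rational(1, 124720)), Rational(291087, 310421)) = Add(Rational(-759, 124720), Rational(291087, 310421)) = Rational(36068761101, 38715707120)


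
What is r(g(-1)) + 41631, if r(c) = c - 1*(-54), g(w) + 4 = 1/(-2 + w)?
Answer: 125042/3 ≈ 41681.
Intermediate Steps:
g(w) = -4 + 1/(-2 + w)
r(c) = 54 + c (r(c) = c + 54 = 54 + c)
r(g(-1)) + 41631 = (54 + (9 - 4*(-1))/(-2 - 1)) + 41631 = (54 + (9 + 4)/(-3)) + 41631 = (54 - 1/3*13) + 41631 = (54 - 13/3) + 41631 = 149/3 + 41631 = 125042/3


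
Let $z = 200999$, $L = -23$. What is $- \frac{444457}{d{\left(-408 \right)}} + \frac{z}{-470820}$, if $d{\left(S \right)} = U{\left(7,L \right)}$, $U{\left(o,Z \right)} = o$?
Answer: $- \frac{29894378819}{470820} \approx -63494.0$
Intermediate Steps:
$d{\left(S \right)} = 7$
$- \frac{444457}{d{\left(-408 \right)}} + \frac{z}{-470820} = - \frac{444457}{7} + \frac{200999}{-470820} = \left(-444457\right) \frac{1}{7} + 200999 \left(- \frac{1}{470820}\right) = - \frac{444457}{7} - \frac{200999}{470820} = - \frac{29894378819}{470820}$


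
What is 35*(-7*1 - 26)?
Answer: -1155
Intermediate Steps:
35*(-7*1 - 26) = 35*(-7 - 26) = 35*(-33) = -1155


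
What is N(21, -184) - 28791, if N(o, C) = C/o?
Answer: -604795/21 ≈ -28800.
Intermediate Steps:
N(21, -184) - 28791 = -184/21 - 28791 = -604795/21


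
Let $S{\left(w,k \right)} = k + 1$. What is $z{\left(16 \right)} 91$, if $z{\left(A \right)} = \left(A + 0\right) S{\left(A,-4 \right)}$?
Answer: $-4368$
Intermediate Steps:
$S{\left(w,k \right)} = 1 + k$
$z{\left(A \right)} = - 3 A$ ($z{\left(A \right)} = \left(A + 0\right) \left(1 - 4\right) = A \left(-3\right) = - 3 A$)
$z{\left(16 \right)} 91 = \left(-3\right) 16 \cdot 91 = \left(-48\right) 91 = -4368$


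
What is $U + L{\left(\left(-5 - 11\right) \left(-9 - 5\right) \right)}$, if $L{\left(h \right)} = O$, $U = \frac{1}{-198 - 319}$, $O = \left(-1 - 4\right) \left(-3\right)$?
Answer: $\frac{7754}{517} \approx 14.998$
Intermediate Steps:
$O = 15$ ($O = \left(-5\right) \left(-3\right) = 15$)
$U = - \frac{1}{517}$ ($U = \frac{1}{-517} = - \frac{1}{517} \approx -0.0019342$)
$L{\left(h \right)} = 15$
$U + L{\left(\left(-5 - 11\right) \left(-9 - 5\right) \right)} = - \frac{1}{517} + 15 = \frac{7754}{517}$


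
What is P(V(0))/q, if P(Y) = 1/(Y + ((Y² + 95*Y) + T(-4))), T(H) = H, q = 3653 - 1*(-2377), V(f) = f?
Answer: -1/24120 ≈ -4.1459e-5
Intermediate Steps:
q = 6030 (q = 3653 + 2377 = 6030)
P(Y) = 1/(-4 + Y² + 96*Y) (P(Y) = 1/(Y + ((Y² + 95*Y) - 4)) = 1/(Y + (-4 + Y² + 95*Y)) = 1/(-4 + Y² + 96*Y))
P(V(0))/q = 1/((-4 + 0² + 96*0)*6030) = (1/6030)/(-4 + 0 + 0) = (1/6030)/(-4) = -¼*1/6030 = -1/24120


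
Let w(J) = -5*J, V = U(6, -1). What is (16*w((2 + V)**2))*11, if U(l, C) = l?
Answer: -56320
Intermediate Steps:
V = 6
(16*w((2 + V)**2))*11 = (16*(-5*(2 + 6)**2))*11 = (16*(-5*8**2))*11 = (16*(-5*64))*11 = (16*(-320))*11 = -5120*11 = -56320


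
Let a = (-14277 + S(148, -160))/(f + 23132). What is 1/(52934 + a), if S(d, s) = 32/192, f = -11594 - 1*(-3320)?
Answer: 89148/4718874571 ≈ 1.8892e-5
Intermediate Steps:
f = -8274 (f = -11594 + 3320 = -8274)
S(d, s) = ⅙ (S(d, s) = 32*(1/192) = ⅙)
a = -85661/89148 (a = (-14277 + ⅙)/(-8274 + 23132) = -85661/6/14858 = -85661/6*1/14858 = -85661/89148 ≈ -0.96089)
1/(52934 + a) = 1/(52934 - 85661/89148) = 1/(4718874571/89148) = 89148/4718874571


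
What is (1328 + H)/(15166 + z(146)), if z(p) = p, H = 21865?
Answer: 7731/5104 ≈ 1.5147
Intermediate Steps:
(1328 + H)/(15166 + z(146)) = (1328 + 21865)/(15166 + 146) = 23193/15312 = 23193*(1/15312) = 7731/5104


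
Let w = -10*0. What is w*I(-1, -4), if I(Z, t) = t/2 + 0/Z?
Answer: 0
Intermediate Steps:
w = 0
I(Z, t) = t/2 (I(Z, t) = t*(1/2) + 0 = t/2 + 0 = t/2)
w*I(-1, -4) = 0*((1/2)*(-4)) = 0*(-2) = 0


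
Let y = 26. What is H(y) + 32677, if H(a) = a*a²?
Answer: 50253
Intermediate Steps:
H(a) = a³
H(y) + 32677 = 26³ + 32677 = 17576 + 32677 = 50253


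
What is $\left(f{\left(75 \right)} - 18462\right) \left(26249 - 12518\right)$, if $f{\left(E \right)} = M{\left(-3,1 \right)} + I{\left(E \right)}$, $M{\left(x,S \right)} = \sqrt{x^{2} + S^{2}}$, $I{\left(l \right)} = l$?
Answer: $-252471897 + 13731 \sqrt{10} \approx -2.5243 \cdot 10^{8}$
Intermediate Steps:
$M{\left(x,S \right)} = \sqrt{S^{2} + x^{2}}$
$f{\left(E \right)} = E + \sqrt{10}$ ($f{\left(E \right)} = \sqrt{1^{2} + \left(-3\right)^{2}} + E = \sqrt{1 + 9} + E = \sqrt{10} + E = E + \sqrt{10}$)
$\left(f{\left(75 \right)} - 18462\right) \left(26249 - 12518\right) = \left(\left(75 + \sqrt{10}\right) - 18462\right) \left(26249 - 12518\right) = \left(-18387 + \sqrt{10}\right) 13731 = -252471897 + 13731 \sqrt{10}$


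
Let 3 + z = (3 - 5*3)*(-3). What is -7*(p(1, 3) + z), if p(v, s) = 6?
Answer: -273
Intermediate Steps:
z = 33 (z = -3 + (3 - 5*3)*(-3) = -3 + (3 - 15)*(-3) = -3 - 12*(-3) = -3 + 36 = 33)
-7*(p(1, 3) + z) = -7*(6 + 33) = -7*39 = -273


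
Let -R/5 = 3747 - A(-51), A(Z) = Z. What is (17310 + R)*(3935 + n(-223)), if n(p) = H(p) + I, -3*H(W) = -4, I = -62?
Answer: -6508880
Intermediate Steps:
H(W) = 4/3 (H(W) = -⅓*(-4) = 4/3)
n(p) = -182/3 (n(p) = 4/3 - 62 = -182/3)
R = -18990 (R = -5*(3747 - 1*(-51)) = -5*(3747 + 51) = -5*3798 = -18990)
(17310 + R)*(3935 + n(-223)) = (17310 - 18990)*(3935 - 182/3) = -1680*11623/3 = -6508880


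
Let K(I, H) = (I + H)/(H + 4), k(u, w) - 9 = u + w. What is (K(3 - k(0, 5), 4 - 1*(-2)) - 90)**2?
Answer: 32761/4 ≈ 8190.3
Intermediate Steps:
k(u, w) = 9 + u + w (k(u, w) = 9 + (u + w) = 9 + u + w)
K(I, H) = (H + I)/(4 + H)
(K(3 - k(0, 5), 4 - 1*(-2)) - 90)**2 = (((4 - 1*(-2)) + (3 - (9 + 0 + 5)))/(4 + (4 - 1*(-2))) - 90)**2 = (((4 + 2) + (3 - 1*14))/(4 + (4 + 2)) - 90)**2 = ((6 + (3 - 14))/(4 + 6) - 90)**2 = ((6 - 11)/10 - 90)**2 = ((1/10)*(-5) - 90)**2 = (-1/2 - 90)**2 = (-181/2)**2 = 32761/4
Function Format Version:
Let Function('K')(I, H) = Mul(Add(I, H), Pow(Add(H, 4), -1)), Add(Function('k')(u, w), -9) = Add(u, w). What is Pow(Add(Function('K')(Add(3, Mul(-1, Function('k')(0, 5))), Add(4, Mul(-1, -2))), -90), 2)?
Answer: Rational(32761, 4) ≈ 8190.3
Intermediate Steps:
Function('k')(u, w) = Add(9, u, w) (Function('k')(u, w) = Add(9, Add(u, w)) = Add(9, u, w))
Function('K')(I, H) = Mul(Pow(Add(4, H), -1), Add(H, I)) (Function('K')(I, H) = Mul(Add(H, I), Pow(Add(4, H), -1)) = Mul(Pow(Add(4, H), -1), Add(H, I)))
Pow(Add(Function('K')(Add(3, Mul(-1, Function('k')(0, 5))), Add(4, Mul(-1, -2))), -90), 2) = Pow(Add(Mul(Pow(Add(4, Add(4, Mul(-1, -2))), -1), Add(Add(4, Mul(-1, -2)), Add(3, Mul(-1, Add(9, 0, 5))))), -90), 2) = Pow(Add(Mul(Pow(Add(4, Add(4, 2)), -1), Add(Add(4, 2), Add(3, Mul(-1, 14)))), -90), 2) = Pow(Add(Mul(Pow(Add(4, 6), -1), Add(6, Add(3, -14))), -90), 2) = Pow(Add(Mul(Pow(10, -1), Add(6, -11)), -90), 2) = Pow(Add(Mul(Rational(1, 10), -5), -90), 2) = Pow(Add(Rational(-1, 2), -90), 2) = Pow(Rational(-181, 2), 2) = Rational(32761, 4)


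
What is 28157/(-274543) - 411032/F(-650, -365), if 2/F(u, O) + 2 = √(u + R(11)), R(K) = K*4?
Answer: 112845930219/274543 - 205516*I*√606 ≈ 4.1103e+5 - 5.0592e+6*I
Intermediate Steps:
R(K) = 4*K
F(u, O) = 2/(-2 + √(44 + u)) (F(u, O) = 2/(-2 + √(u + 4*11)) = 2/(-2 + √(u + 44)) = 2/(-2 + √(44 + u)))
28157/(-274543) - 411032/F(-650, -365) = 28157/(-274543) - (-411032 + 205516*√(44 - 650)) = 28157*(-1/274543) - (-411032 + 205516*I*√606) = -28157/274543 - (-411032 + 205516*I*√606) = -28157/274543 - 411032*(-1 + I*√606/2) = -28157/274543 + (411032 - 205516*I*√606) = 112845930219/274543 - 205516*I*√606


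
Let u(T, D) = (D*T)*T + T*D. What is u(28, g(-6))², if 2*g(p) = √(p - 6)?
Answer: -1978032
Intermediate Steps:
g(p) = √(-6 + p)/2 (g(p) = √(p - 6)/2 = √(-6 + p)/2)
u(T, D) = D*T + D*T² (u(T, D) = D*T² + D*T = D*T + D*T²)
u(28, g(-6))² = ((√(-6 - 6)/2)*28*(1 + 28))² = ((√(-12)/2)*28*29)² = (((2*I*√3)/2)*28*29)² = ((I*√3)*28*29)² = (812*I*√3)² = -1978032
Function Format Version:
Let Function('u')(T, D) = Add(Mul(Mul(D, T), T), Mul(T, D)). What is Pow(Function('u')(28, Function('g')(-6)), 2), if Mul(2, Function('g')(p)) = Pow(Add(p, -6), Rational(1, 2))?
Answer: -1978032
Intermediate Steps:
Function('g')(p) = Mul(Rational(1, 2), Pow(Add(-6, p), Rational(1, 2))) (Function('g')(p) = Mul(Rational(1, 2), Pow(Add(p, -6), Rational(1, 2))) = Mul(Rational(1, 2), Pow(Add(-6, p), Rational(1, 2))))
Function('u')(T, D) = Add(Mul(D, T), Mul(D, Pow(T, 2))) (Function('u')(T, D) = Add(Mul(D, Pow(T, 2)), Mul(D, T)) = Add(Mul(D, T), Mul(D, Pow(T, 2))))
Pow(Function('u')(28, Function('g')(-6)), 2) = Pow(Mul(Mul(Rational(1, 2), Pow(Add(-6, -6), Rational(1, 2))), 28, Add(1, 28)), 2) = Pow(Mul(Mul(Rational(1, 2), Pow(-12, Rational(1, 2))), 28, 29), 2) = Pow(Mul(Mul(Rational(1, 2), Mul(2, I, Pow(3, Rational(1, 2)))), 28, 29), 2) = Pow(Mul(Mul(I, Pow(3, Rational(1, 2))), 28, 29), 2) = Pow(Mul(812, I, Pow(3, Rational(1, 2))), 2) = -1978032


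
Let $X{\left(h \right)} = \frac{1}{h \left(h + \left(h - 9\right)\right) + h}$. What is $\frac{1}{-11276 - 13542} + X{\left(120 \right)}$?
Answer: $- \frac{1511}{345466560} \approx -4.3738 \cdot 10^{-6}$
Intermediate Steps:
$X{\left(h \right)} = \frac{1}{h + h \left(-9 + 2 h\right)}$ ($X{\left(h \right)} = \frac{1}{h \left(h + \left(-9 + h\right)\right) + h} = \frac{1}{h \left(-9 + 2 h\right) + h} = \frac{1}{h + h \left(-9 + 2 h\right)}$)
$\frac{1}{-11276 - 13542} + X{\left(120 \right)} = \frac{1}{-11276 - 13542} + \frac{1}{2 \cdot 120 \left(-4 + 120\right)} = \frac{1}{-24818} + \frac{1}{2} \cdot \frac{1}{120} \cdot \frac{1}{116} = - \frac{1}{24818} + \frac{1}{2} \cdot \frac{1}{120} \cdot \frac{1}{116} = - \frac{1}{24818} + \frac{1}{27840} = - \frac{1511}{345466560}$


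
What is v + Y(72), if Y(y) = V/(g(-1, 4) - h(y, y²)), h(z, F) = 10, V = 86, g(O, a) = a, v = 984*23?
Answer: 67853/3 ≈ 22618.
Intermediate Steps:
v = 22632
Y(y) = -43/3 (Y(y) = 86/(4 - 1*10) = 86/(4 - 10) = 86/(-6) = 86*(-⅙) = -43/3)
v + Y(72) = 22632 - 43/3 = 67853/3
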